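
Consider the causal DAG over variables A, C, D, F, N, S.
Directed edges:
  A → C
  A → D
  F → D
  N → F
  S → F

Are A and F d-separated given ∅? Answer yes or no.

Yes — A ⊥ F | ∅.

Bayes-Ball from A | ∅ reaches {C,D}.
F ∉ reach(A|∅) ⇒ A ⊥ F | ∅.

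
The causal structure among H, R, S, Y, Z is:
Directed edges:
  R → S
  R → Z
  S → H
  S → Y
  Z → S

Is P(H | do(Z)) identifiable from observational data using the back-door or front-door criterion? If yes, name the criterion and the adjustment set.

P(H|do(Z)): backdoor, adjust for {R}.

desc(Z)\{Z}={H,S,Y}; candidates ⊆ {R}.
size 0: {}; under {} Z still reaches {H,R,S,Y} ∋ H.
{R}: Z⊥H given {R} in G with Z→· removed — back-door holds.
P(H|do(Z)) = Σ_{R} P(H|Z,R)·P(R).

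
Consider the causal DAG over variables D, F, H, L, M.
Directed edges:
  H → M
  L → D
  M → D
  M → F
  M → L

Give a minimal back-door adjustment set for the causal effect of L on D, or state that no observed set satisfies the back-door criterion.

L→D: minimal back-door set {M}.

desc(L)\{L}={D}; candidates ⊆ {F,H,M}.
size 0: {}; under {} L still reaches {D,F,H,M} ∋ D.
{M}: L⊥D given {M} in G with L→· removed — back-door holds.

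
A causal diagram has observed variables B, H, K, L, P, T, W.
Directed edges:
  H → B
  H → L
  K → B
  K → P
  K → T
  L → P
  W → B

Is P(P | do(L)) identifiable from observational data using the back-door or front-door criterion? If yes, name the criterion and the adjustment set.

P(P|do(L)): backdoor, adjust for ∅.

desc(L)\{L}={P}; candidates ⊆ {B,H,K,T,W}.
∅: L⊥P given ∅ in G with L→· removed — back-door holds.
P(P|do(L)) = P(P|L) — no adjustment needed.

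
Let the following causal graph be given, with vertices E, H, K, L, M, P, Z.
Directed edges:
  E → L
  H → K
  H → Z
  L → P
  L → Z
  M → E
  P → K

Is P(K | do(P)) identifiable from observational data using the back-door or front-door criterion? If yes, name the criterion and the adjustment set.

desc(P)\{P}={K}; candidates ⊆ {E,H,L,M,Z}.
∅: P⊥K given ∅ in G with P→· removed — back-door holds.
P(K|do(P)) = P(K|P) — no adjustment needed.

P(K|do(P)): backdoor, adjust for ∅.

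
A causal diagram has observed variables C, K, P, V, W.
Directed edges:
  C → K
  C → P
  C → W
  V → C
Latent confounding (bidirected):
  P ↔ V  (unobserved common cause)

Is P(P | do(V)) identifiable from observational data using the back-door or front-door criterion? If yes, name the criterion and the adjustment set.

P(P|do(V)): frontdoor, adjust for {C}.

desc(V)\{V}={C,K,P,W}; candidates ⊆ {—}.
V↔P: latent back-door arc(s) into V.
size 0: {}; under {} V still reaches {P} ∋ P.
V↔P cannot be blocked by any observed set — no back-door set.
{C}: (i) intercepts every directed V→P path; (ii) no back-door V→{C}; (iii) {V} blocks every back-door {C}→P. Front-door holds.
P(P|do(V)) = Σ_{C} P(C|V) Σ_{V'} P(P|C,V')P(V').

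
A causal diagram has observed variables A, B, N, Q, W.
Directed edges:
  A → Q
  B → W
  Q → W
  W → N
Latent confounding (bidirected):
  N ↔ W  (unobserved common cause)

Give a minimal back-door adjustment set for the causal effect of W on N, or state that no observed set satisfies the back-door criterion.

desc(W)\{W}={N}; candidates ⊆ {A,B,Q}.
W↔N: latent back-door arc(s) into W.
size 0: {}; under {} W still reaches {A,B,N,Q} ∋ N.
size 1: {A}, {B}, {Q}; under {A} W still reaches {B,N,Q} ∋ N.
size 2: {A,B}, {A,Q}, {B,Q}; under {A,B} W still reaches {N,Q} ∋ N.
W↔N cannot be blocked by any observed set — no back-door set.

W→N: no observed back-door set.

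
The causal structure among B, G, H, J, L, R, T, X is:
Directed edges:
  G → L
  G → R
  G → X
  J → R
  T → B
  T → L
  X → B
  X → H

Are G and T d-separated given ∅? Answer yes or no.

Yes — G ⊥ T | ∅.

Bayes-Ball from G | ∅ reaches {B,H,L,R,X}.
T ∉ reach(G|∅) ⇒ G ⊥ T | ∅.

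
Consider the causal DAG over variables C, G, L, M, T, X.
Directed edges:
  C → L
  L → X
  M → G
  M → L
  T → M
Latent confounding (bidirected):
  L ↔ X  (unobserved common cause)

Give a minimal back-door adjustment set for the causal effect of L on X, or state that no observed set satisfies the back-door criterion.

L→X: no observed back-door set.

desc(L)\{L}={X}; candidates ⊆ {C,G,M,T}.
L↔X: latent back-door arc(s) into L.
size 0: {}; under {} L still reaches {C,G,M,T,X} ∋ X.
size 1: {C}, {G}, {M} …(+1); under {C} L still reaches {G,M,T,X} ∋ X.
size 2: {C,G}, {C,M}, {C,T} …(+3); under {C,G} L still reaches {M,T,X} ∋ X.
L↔X cannot be blocked by any observed set — no back-door set.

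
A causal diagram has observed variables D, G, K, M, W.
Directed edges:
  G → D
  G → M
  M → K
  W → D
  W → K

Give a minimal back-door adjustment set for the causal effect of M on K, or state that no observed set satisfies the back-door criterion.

M→K: minimal back-door set ∅.

desc(M)\{M}={K}; candidates ⊆ {D,G,W}.
∅: M⊥K given ∅ in G with M→· removed — back-door holds.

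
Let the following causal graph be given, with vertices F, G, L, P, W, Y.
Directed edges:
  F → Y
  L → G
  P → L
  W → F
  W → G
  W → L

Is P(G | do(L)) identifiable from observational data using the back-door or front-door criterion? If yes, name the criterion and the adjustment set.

desc(L)\{L}={G}; candidates ⊆ {F,P,W,Y}.
size 0: {}; under {} L still reaches {F,G,P,W,Y} ∋ G.
{W}: L⊥G given {W} in G with L→· removed — back-door holds.
P(G|do(L)) = Σ_{W} P(G|L,W)·P(W).

P(G|do(L)): backdoor, adjust for {W}.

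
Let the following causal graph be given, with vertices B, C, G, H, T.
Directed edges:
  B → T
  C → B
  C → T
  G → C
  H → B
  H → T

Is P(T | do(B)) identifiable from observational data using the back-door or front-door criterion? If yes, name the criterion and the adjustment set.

desc(B)\{B}={T}; candidates ⊆ {C,G,H}.
size 0: {}; under {} B still reaches {C,G,H,T} ∋ T.
size 1: {C}, {G}, {H}; under {C} B still reaches {H,T} ∋ T.
{C,H}: B⊥T given {C,H} in G with B→· removed — back-door holds.
P(T|do(B)) = Σ_{C,H} P(T|B,C,H)·P(C,H).

P(T|do(B)): backdoor, adjust for {C, H}.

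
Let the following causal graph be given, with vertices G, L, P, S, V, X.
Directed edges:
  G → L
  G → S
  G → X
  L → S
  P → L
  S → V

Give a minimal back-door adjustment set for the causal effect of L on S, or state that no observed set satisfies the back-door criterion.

L→S: minimal back-door set {G}.

desc(L)\{L}={S,V}; candidates ⊆ {G,P,X}.
size 0: {}; under {} L still reaches {G,P,S,V,X} ∋ S.
{G}: L⊥S given {G} in G with L→· removed — back-door holds.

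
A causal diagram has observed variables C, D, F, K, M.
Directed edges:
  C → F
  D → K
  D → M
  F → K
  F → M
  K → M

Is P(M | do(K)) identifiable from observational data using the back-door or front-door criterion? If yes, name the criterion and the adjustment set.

desc(K)\{K}={M}; candidates ⊆ {C,D,F}.
size 0: {}; under {} K still reaches {C,D,F,M} ∋ M.
size 1: {C}, {D}, {F}; under {C} K still reaches {D,F,M} ∋ M.
{D,F}: K⊥M given {D,F} in G with K→· removed — back-door holds.
P(M|do(K)) = Σ_{D,F} P(M|K,D,F)·P(D,F).

P(M|do(K)): backdoor, adjust for {D, F}.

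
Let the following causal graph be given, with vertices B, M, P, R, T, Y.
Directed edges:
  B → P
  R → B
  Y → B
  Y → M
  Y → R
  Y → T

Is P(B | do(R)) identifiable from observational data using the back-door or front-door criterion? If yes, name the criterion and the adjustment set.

desc(R)\{R}={B,P}; candidates ⊆ {M,T,Y}.
size 0: {}; under {} R still reaches {B,M,P,T,Y} ∋ B.
{Y}: R⊥B given {Y} in G with R→· removed — back-door holds.
P(B|do(R)) = Σ_{Y} P(B|R,Y)·P(Y).

P(B|do(R)): backdoor, adjust for {Y}.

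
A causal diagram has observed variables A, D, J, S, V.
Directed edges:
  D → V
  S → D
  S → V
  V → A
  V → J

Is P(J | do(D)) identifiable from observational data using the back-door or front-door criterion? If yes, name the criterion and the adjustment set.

P(J|do(D)): backdoor, adjust for {S}.

desc(D)\{D}={A,J,V}; candidates ⊆ {S}.
size 0: {}; under {} D still reaches {A,J,S,V} ∋ J.
{S}: D⊥J given {S} in G with D→· removed — back-door holds.
P(J|do(D)) = Σ_{S} P(J|D,S)·P(S).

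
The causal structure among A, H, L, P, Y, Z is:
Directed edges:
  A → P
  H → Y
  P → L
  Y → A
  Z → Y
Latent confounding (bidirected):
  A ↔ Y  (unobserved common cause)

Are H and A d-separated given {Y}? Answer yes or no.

Bayes-Ball from H | {Y} reaches {A,L,P,Z}.
A ∈ reach(H|{Y}) ⇒ H ⊥̸ A | {Y}.

No — H and A are d-connected given {Y}.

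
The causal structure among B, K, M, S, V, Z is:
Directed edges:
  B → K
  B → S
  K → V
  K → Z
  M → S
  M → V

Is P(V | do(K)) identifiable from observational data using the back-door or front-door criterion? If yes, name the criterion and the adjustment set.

P(V|do(K)): backdoor, adjust for ∅.

desc(K)\{K}={V,Z}; candidates ⊆ {B,M,S}.
∅: K⊥V given ∅ in G with K→· removed — back-door holds.
P(V|do(K)) = P(V|K) — no adjustment needed.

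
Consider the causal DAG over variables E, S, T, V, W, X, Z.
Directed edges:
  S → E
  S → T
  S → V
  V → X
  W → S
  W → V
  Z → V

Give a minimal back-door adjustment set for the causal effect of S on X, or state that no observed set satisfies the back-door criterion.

desc(S)\{S}={E,T,V,X}; candidates ⊆ {W,Z}.
size 0: {}; under {} S still reaches {V,W,X} ∋ X.
{W}: S⊥X given {W} in G with S→· removed — back-door holds.

S→X: minimal back-door set {W}.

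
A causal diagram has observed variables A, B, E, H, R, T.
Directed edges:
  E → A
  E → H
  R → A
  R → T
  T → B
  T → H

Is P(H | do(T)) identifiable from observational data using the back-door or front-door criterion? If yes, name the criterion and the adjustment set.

desc(T)\{T}={B,H}; candidates ⊆ {A,E,R}.
∅: T⊥H given ∅ in G with T→· removed — back-door holds.
P(H|do(T)) = P(H|T) — no adjustment needed.

P(H|do(T)): backdoor, adjust for ∅.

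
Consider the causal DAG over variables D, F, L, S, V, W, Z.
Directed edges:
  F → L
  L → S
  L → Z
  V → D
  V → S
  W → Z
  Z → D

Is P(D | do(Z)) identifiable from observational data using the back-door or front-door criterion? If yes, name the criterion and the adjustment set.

P(D|do(Z)): backdoor, adjust for ∅.

desc(Z)\{Z}={D}; candidates ⊆ {F,L,S,V,W}.
∅: Z⊥D given ∅ in G with Z→· removed — back-door holds.
P(D|do(Z)) = P(D|Z) — no adjustment needed.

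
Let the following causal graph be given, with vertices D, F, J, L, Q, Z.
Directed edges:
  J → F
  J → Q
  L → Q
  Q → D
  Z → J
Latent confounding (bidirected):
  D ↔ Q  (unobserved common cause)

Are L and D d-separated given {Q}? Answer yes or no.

No — L and D are d-connected given {Q}.

Bayes-Ball from L | {Q} reaches {D,F,J,Z}.
D ∈ reach(L|{Q}) ⇒ L ⊥̸ D | {Q}.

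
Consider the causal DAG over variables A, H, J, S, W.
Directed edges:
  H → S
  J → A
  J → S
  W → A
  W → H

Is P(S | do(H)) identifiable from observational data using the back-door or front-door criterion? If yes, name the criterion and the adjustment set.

desc(H)\{H}={S}; candidates ⊆ {A,J,W}.
∅: H⊥S given ∅ in G with H→· removed — back-door holds.
P(S|do(H)) = P(S|H) — no adjustment needed.

P(S|do(H)): backdoor, adjust for ∅.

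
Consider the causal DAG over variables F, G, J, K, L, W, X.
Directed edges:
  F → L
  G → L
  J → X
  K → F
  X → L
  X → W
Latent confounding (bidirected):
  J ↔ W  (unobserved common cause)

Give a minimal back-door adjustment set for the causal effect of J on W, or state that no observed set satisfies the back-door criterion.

desc(J)\{J}={L,W,X}; candidates ⊆ {F,G,K}.
J↔W: latent back-door arc(s) into J.
size 0: {}; under {} J still reaches {W} ∋ W.
size 1: {F}, {G}, {K}; under {F} J still reaches {W} ∋ W.
size 2: {F,G}, {F,K}, {G,K}; under {F,G} J still reaches {W} ∋ W.
J↔W cannot be blocked by any observed set — no back-door set.

J→W: no observed back-door set.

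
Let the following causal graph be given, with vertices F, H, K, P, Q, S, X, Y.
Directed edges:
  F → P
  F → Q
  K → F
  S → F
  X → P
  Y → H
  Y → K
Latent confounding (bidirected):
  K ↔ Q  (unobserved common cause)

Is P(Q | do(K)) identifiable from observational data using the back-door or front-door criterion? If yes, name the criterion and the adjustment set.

desc(K)\{K}={F,P,Q}; candidates ⊆ {H,S,X,Y}.
K↔Q: latent back-door arc(s) into K.
size 0: {}; under {} K still reaches {H,Q,Y} ∋ Q.
size 1: {H}, {S}, {X} …(+1); under {H} K still reaches {Q,Y} ∋ Q.
size 2: {H,S}, {H,X}, {H,Y} …(+3); under {H,S} K still reaches {Q,Y} ∋ Q.
K↔Q cannot be blocked by any observed set — no back-door set.
{F}: (i) intercepts every directed K→Q path; (ii) no back-door K→{F}; (iii) {K} blocks every back-door {F}→Q. Front-door holds.
P(Q|do(K)) = Σ_{F} P(F|K) Σ_{K'} P(Q|F,K')P(K').

P(Q|do(K)): frontdoor, adjust for {F}.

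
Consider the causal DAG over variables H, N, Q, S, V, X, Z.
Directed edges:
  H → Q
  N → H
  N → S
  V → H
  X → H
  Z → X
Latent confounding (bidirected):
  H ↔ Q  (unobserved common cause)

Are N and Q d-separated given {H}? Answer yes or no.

No — N and Q are d-connected given {H}.

Bayes-Ball from N | {H} reaches {Q,S,V,X,Z}.
Q ∈ reach(N|{H}) ⇒ N ⊥̸ Q | {H}.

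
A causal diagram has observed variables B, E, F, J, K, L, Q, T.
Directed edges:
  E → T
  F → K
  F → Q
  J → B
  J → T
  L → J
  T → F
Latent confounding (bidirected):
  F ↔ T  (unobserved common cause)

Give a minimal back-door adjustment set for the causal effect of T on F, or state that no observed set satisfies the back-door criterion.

T→F: no observed back-door set.

desc(T)\{T}={F,K,Q}; candidates ⊆ {B,E,J,L}.
T↔F: latent back-door arc(s) into T.
size 0: {}; under {} T still reaches {B,E,F,J,K,L,Q} ∋ F.
size 1: {B}, {E}, {J} …(+1); under {B} T still reaches {E,F,J,K,L,Q} ∋ F.
size 2: {B,E}, {B,J}, {B,L} …(+3); under {B,E} T still reaches {F,J,K,L,Q} ∋ F.
T↔F cannot be blocked by any observed set — no back-door set.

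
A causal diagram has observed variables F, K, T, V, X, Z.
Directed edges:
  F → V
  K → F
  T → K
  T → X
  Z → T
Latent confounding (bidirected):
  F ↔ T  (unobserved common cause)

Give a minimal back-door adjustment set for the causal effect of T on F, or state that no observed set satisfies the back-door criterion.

desc(T)\{T}={F,K,V,X}; candidates ⊆ {Z}.
T↔F: latent back-door arc(s) into T.
size 0: {}; under {} T still reaches {F,V,Z} ∋ F.
size 1: {Z}; under {Z} T still reaches {F,V} ∋ F.
T↔F cannot be blocked by any observed set — no back-door set.

T→F: no observed back-door set.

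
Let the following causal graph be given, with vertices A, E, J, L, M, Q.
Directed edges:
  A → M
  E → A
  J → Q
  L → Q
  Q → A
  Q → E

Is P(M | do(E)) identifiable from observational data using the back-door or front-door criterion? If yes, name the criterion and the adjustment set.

desc(E)\{E}={A,M}; candidates ⊆ {J,L,Q}.
size 0: {}; under {} E still reaches {A,J,L,M,Q} ∋ M.
{Q}: E⊥M given {Q} in G with E→· removed — back-door holds.
P(M|do(E)) = Σ_{Q} P(M|E,Q)·P(Q).

P(M|do(E)): backdoor, adjust for {Q}.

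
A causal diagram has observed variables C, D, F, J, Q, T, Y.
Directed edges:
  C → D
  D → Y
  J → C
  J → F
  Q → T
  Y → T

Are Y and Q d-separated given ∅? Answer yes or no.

Yes — Y ⊥ Q | ∅.

Bayes-Ball from Y | ∅ reaches {C,D,F,J,T}.
Q ∉ reach(Y|∅) ⇒ Y ⊥ Q | ∅.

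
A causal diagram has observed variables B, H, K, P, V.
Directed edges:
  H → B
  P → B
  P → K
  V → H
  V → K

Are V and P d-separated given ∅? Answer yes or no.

Yes — V ⊥ P | ∅.

Bayes-Ball from V | ∅ reaches {B,H,K}.
P ∉ reach(V|∅) ⇒ V ⊥ P | ∅.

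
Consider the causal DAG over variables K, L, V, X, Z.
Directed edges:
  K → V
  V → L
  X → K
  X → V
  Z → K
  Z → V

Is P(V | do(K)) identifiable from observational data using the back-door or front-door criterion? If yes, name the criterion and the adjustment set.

desc(K)\{K}={L,V}; candidates ⊆ {X,Z}.
size 0: {}; under {} K still reaches {L,V,X,Z} ∋ V.
size 1: {X}, {Z}; under {X} K still reaches {L,V,Z} ∋ V.
{X,Z}: K⊥V given {X,Z} in G with K→· removed — back-door holds.
P(V|do(K)) = Σ_{X,Z} P(V|K,X,Z)·P(X,Z).

P(V|do(K)): backdoor, adjust for {X, Z}.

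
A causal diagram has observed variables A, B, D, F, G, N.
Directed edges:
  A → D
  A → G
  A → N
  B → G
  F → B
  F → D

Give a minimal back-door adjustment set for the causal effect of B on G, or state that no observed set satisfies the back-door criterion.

desc(B)\{B}={G}; candidates ⊆ {A,D,F,N}.
∅: B⊥G given ∅ in G with B→· removed — back-door holds.

B→G: minimal back-door set ∅.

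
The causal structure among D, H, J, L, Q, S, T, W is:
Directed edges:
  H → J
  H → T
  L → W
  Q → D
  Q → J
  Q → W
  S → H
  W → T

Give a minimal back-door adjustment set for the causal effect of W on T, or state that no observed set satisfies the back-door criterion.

desc(W)\{W}={T}; candidates ⊆ {D,H,J,L,Q,S}.
∅: W⊥T given ∅ in G with W→· removed — back-door holds.

W→T: minimal back-door set ∅.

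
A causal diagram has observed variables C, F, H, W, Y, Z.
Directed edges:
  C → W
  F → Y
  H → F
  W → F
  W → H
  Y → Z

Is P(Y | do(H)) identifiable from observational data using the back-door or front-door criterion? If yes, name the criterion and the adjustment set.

desc(H)\{H}={F,Y,Z}; candidates ⊆ {C,W}.
size 0: {}; under {} H still reaches {C,F,W,Y,Z} ∋ Y.
{W}: H⊥Y given {W} in G with H→· removed — back-door holds.
P(Y|do(H)) = Σ_{W} P(Y|H,W)·P(W).

P(Y|do(H)): backdoor, adjust for {W}.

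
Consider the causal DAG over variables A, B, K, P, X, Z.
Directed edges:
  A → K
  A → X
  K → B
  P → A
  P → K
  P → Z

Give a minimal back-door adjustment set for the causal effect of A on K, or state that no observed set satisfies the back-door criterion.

desc(A)\{A}={B,K,X}; candidates ⊆ {P,Z}.
size 0: {}; under {} A still reaches {B,K,P,Z} ∋ K.
{P}: A⊥K given {P} in G with A→· removed — back-door holds.

A→K: minimal back-door set {P}.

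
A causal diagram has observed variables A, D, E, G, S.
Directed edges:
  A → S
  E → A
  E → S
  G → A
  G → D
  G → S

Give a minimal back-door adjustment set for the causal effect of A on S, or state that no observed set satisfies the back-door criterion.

desc(A)\{A}={S}; candidates ⊆ {D,E,G}.
size 0: {}; under {} A still reaches {D,E,G,S} ∋ S.
size 1: {D}, {E}, {G}; under {D} A still reaches {E,G,S} ∋ S.
{E,G}: A⊥S given {E,G} in G with A→· removed — back-door holds.

A→S: minimal back-door set {E, G}.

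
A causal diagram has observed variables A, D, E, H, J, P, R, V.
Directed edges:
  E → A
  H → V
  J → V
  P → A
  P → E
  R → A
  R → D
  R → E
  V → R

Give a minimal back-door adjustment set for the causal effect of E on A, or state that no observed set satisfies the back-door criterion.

desc(E)\{E}={A}; candidates ⊆ {D,H,J,P,R,V}.
size 0: {}; under {} E still reaches {A,D,H,J,P,R,V} ∋ A.
size 1: {D}, {H}, {J} …(+3); under {D} E still reaches {A,H,J,P,R,V} ∋ A.
{P,R}: E⊥A given {P,R} in G with E→· removed — back-door holds.

E→A: minimal back-door set {P, R}.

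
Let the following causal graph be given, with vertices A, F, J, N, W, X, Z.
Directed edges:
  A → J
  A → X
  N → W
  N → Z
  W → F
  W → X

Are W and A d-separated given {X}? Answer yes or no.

Bayes-Ball from W | {X} reaches {A,F,J,N,Z}.
A ∈ reach(W|{X}) ⇒ W ⊥̸ A | {X}.

No — W and A are d-connected given {X}.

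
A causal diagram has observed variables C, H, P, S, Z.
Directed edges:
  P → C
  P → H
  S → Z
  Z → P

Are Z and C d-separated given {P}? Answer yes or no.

Bayes-Ball from Z | {P} reaches {S}.
C ∉ reach(Z|{P}) ⇒ Z ⊥ C | {P}.

Yes — Z ⊥ C | {P}.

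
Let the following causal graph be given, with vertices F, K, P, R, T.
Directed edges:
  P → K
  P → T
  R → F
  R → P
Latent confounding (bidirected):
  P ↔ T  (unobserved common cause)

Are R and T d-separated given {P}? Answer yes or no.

No — R and T are d-connected given {P}.

Bayes-Ball from R | {P} reaches {F,T}.
T ∈ reach(R|{P}) ⇒ R ⊥̸ T | {P}.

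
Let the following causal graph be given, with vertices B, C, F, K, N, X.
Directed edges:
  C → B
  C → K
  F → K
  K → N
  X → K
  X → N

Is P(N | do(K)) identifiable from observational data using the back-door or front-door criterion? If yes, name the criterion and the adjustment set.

P(N|do(K)): backdoor, adjust for {X}.

desc(K)\{K}={N}; candidates ⊆ {B,C,F,X}.
size 0: {}; under {} K still reaches {B,C,F,N,X} ∋ N.
{X}: K⊥N given {X} in G with K→· removed — back-door holds.
P(N|do(K)) = Σ_{X} P(N|K,X)·P(X).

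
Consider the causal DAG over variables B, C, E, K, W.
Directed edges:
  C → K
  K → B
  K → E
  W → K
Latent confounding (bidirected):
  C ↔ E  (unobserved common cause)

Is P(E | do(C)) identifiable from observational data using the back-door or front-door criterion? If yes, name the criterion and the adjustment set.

P(E|do(C)): frontdoor, adjust for {K}.

desc(C)\{C}={B,E,K}; candidates ⊆ {W}.
C↔E: latent back-door arc(s) into C.
size 0: {}; under {} C still reaches {E} ∋ E.
size 1: {W}; under {W} C still reaches {E} ∋ E.
C↔E cannot be blocked by any observed set — no back-door set.
{K}: (i) intercepts every directed C→E path; (ii) no back-door C→{K}; (iii) {C} blocks every back-door {K}→E. Front-door holds.
P(E|do(C)) = Σ_{K} P(K|C) Σ_{C'} P(E|K,C')P(C').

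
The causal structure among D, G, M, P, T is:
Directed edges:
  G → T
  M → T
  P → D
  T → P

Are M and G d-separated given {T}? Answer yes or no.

No — M and G are d-connected given {T}.

Bayes-Ball from M | {T} reaches {G}.
G ∈ reach(M|{T}) ⇒ M ⊥̸ G | {T}.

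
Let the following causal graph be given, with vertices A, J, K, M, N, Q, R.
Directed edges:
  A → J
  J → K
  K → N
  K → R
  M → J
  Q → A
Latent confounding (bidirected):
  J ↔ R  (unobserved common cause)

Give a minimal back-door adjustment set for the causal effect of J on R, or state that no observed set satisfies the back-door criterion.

desc(J)\{J}={K,N,R}; candidates ⊆ {A,M,Q}.
J↔R: latent back-door arc(s) into J.
size 0: {}; under {} J still reaches {A,M,Q,R} ∋ R.
size 1: {A}, {M}, {Q}; under {A} J still reaches {M,R} ∋ R.
size 2: {A,M}, {A,Q}, {M,Q}; under {A,M} J still reaches {R} ∋ R.
J↔R cannot be blocked by any observed set — no back-door set.

J→R: no observed back-door set.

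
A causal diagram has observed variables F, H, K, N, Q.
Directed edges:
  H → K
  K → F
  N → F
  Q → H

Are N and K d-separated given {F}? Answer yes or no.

No — N and K are d-connected given {F}.

Bayes-Ball from N | {F} reaches {H,K,Q}.
K ∈ reach(N|{F}) ⇒ N ⊥̸ K | {F}.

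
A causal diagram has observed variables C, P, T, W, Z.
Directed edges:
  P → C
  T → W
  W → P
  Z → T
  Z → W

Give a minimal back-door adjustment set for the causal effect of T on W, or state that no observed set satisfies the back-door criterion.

desc(T)\{T}={C,P,W}; candidates ⊆ {Z}.
size 0: {}; under {} T still reaches {C,P,W,Z} ∋ W.
{Z}: T⊥W given {Z} in G with T→· removed — back-door holds.

T→W: minimal back-door set {Z}.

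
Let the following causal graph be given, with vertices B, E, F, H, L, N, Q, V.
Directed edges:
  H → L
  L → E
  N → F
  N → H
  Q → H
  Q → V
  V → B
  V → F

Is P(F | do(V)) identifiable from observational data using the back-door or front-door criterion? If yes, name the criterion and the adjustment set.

P(F|do(V)): backdoor, adjust for ∅.

desc(V)\{V}={B,F}; candidates ⊆ {E,H,L,N,Q}.
∅: V⊥F given ∅ in G with V→· removed — back-door holds.
P(F|do(V)) = P(F|V) — no adjustment needed.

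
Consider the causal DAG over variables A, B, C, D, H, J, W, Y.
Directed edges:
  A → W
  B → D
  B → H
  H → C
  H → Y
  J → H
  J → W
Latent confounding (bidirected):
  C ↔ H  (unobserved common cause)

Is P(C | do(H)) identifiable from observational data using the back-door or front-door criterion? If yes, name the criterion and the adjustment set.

desc(H)\{H}={C,Y}; candidates ⊆ {A,B,D,J,W}.
H↔C: latent back-door arc(s) into H.
size 0: {}; under {} H still reaches {B,C,D,J,W} ∋ C.
size 1: {A}, {B}, {D} …(+2); under {A} H still reaches {B,C,D,J,W} ∋ C.
size 2: {A,B}, {A,D}, {A,J} …(+7); under {A,B} H still reaches {C,J,W} ∋ C.
H↔C cannot be blocked by any observed set — no back-door set.
No mediator lies on a directed H→…→C path.
Neither criterion identifies P(C|do(H)) in this graph.

P(C|do(H)): not identifiable (no BD/FD set).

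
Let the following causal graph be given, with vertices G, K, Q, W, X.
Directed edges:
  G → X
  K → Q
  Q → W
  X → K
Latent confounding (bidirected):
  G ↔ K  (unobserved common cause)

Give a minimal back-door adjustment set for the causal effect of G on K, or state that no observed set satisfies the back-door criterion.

desc(G)\{G}={K,Q,W,X}; candidates ⊆ {—}.
G↔K: latent back-door arc(s) into G.
size 0: {}; under {} G still reaches {K,Q,W} ∋ K.
G↔K cannot be blocked by any observed set — no back-door set.

G→K: no observed back-door set.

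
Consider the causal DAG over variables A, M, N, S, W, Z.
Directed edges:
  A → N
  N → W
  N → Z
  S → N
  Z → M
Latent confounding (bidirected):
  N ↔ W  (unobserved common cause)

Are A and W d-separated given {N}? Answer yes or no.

No — A and W are d-connected given {N}.

Bayes-Ball from A | {N} reaches {S,W}.
W ∈ reach(A|{N}) ⇒ A ⊥̸ W | {N}.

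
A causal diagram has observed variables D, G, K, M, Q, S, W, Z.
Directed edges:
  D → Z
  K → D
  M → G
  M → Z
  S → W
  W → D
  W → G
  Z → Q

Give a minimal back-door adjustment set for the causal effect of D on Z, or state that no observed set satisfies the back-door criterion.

desc(D)\{D}={Q,Z}; candidates ⊆ {G,K,M,S,W}.
∅: D⊥Z given ∅ in G with D→· removed — back-door holds.

D→Z: minimal back-door set ∅.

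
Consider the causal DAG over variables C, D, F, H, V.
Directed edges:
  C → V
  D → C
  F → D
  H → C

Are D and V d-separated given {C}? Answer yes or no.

Bayes-Ball from D | {C} reaches {F,H}.
V ∉ reach(D|{C}) ⇒ D ⊥ V | {C}.

Yes — D ⊥ V | {C}.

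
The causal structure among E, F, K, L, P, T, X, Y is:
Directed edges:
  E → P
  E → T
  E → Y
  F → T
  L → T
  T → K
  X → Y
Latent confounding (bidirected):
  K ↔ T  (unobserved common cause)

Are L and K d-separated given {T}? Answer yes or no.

No — L and K are d-connected given {T}.

Bayes-Ball from L | {T} reaches {E,F,K,P,Y}.
K ∈ reach(L|{T}) ⇒ L ⊥̸ K | {T}.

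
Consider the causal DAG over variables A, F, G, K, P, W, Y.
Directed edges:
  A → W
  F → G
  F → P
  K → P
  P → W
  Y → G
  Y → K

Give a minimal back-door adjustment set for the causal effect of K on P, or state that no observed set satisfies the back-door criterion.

K→P: minimal back-door set ∅.

desc(K)\{K}={P,W}; candidates ⊆ {A,F,G,Y}.
∅: K⊥P given ∅ in G with K→· removed — back-door holds.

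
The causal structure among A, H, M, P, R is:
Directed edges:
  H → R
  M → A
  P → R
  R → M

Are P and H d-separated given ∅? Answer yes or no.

Yes — P ⊥ H | ∅.

Bayes-Ball from P | ∅ reaches {A,M,R}.
H ∉ reach(P|∅) ⇒ P ⊥ H | ∅.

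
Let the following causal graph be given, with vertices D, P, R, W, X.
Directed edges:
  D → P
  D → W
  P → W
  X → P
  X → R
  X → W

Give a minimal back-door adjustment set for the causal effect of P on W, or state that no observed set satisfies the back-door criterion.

desc(P)\{P}={W}; candidates ⊆ {D,R,X}.
size 0: {}; under {} P still reaches {D,R,W,X} ∋ W.
size 1: {D}, {R}, {X}; under {D} P still reaches {R,W,X} ∋ W.
{D,X}: P⊥W given {D,X} in G with P→· removed — back-door holds.

P→W: minimal back-door set {D, X}.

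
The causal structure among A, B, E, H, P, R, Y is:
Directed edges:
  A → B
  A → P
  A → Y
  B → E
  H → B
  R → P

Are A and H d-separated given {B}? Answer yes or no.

No — A and H are d-connected given {B}.

Bayes-Ball from A | {B} reaches {H,P,Y}.
H ∈ reach(A|{B}) ⇒ A ⊥̸ H | {B}.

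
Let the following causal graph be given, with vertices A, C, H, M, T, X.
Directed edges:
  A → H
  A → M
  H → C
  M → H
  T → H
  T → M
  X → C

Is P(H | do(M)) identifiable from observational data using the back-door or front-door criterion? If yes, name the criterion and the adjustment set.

desc(M)\{M}={C,H}; candidates ⊆ {A,T,X}.
size 0: {}; under {} M still reaches {A,C,H,T} ∋ H.
size 1: {A}, {T}, {X}; under {A} M still reaches {C,H,T} ∋ H.
{A,T}: M⊥H given {A,T} in G with M→· removed — back-door holds.
P(H|do(M)) = Σ_{A,T} P(H|M,A,T)·P(A,T).

P(H|do(M)): backdoor, adjust for {A, T}.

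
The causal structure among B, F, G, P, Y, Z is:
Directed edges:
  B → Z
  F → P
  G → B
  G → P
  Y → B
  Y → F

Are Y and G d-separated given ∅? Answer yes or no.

Yes — Y ⊥ G | ∅.

Bayes-Ball from Y | ∅ reaches {B,F,P,Z}.
G ∉ reach(Y|∅) ⇒ Y ⊥ G | ∅.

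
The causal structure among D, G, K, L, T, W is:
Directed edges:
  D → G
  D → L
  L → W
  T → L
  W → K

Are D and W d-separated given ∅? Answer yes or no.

Bayes-Ball from D | ∅ reaches {G,K,L,W}.
W ∈ reach(D|∅) ⇒ D ⊥̸ W | ∅.

No — D and W are d-connected given ∅.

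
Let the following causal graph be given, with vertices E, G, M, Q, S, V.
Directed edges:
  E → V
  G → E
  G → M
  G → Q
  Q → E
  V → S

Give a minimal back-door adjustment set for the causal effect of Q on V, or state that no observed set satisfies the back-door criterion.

Q→V: minimal back-door set {G}.

desc(Q)\{Q}={E,S,V}; candidates ⊆ {G,M}.
size 0: {}; under {} Q still reaches {E,G,M,S,V} ∋ V.
{G}: Q⊥V given {G} in G with Q→· removed — back-door holds.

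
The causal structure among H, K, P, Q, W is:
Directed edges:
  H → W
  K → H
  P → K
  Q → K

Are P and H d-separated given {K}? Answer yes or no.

Bayes-Ball from P | {K} reaches {Q}.
H ∉ reach(P|{K}) ⇒ P ⊥ H | {K}.

Yes — P ⊥ H | {K}.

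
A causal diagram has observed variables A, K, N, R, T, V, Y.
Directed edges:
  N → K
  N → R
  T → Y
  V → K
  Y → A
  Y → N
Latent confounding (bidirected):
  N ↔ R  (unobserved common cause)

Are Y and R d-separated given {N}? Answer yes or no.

Bayes-Ball from Y | {N} reaches {A,R,T}.
R ∈ reach(Y|{N}) ⇒ Y ⊥̸ R | {N}.

No — Y and R are d-connected given {N}.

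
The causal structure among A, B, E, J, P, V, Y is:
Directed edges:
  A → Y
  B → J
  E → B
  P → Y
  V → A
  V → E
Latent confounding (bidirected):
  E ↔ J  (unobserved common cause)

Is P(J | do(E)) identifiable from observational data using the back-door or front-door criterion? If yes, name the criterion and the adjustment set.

P(J|do(E)): frontdoor, adjust for {B}.

desc(E)\{E}={B,J}; candidates ⊆ {A,P,V,Y}.
E↔J: latent back-door arc(s) into E.
size 0: {}; under {} E still reaches {A,J,V,Y} ∋ J.
size 1: {A}, {P}, {V} …(+1); under {A} E still reaches {J,V} ∋ J.
size 2: {A,P}, {A,V}, {A,Y} …(+3); under {A,P} E still reaches {J,V} ∋ J.
E↔J cannot be blocked by any observed set — no back-door set.
{B}: (i) intercepts every directed E→J path; (ii) no back-door E→{B}; (iii) {E} blocks every back-door {B}→J. Front-door holds.
P(J|do(E)) = Σ_{B} P(B|E) Σ_{E'} P(J|B,E')P(E').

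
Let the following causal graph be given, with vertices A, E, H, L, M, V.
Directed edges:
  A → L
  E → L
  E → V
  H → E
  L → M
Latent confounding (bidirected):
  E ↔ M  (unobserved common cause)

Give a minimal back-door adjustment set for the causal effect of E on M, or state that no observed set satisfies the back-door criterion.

desc(E)\{E}={L,M,V}; candidates ⊆ {A,H}.
E↔M: latent back-door arc(s) into E.
size 0: {}; under {} E still reaches {H,M} ∋ M.
size 1: {A}, {H}; under {A} E still reaches {H,M} ∋ M.
size 2: {A,H}; under {A,H} E still reaches {M} ∋ M.
E↔M cannot be blocked by any observed set — no back-door set.

E→M: no observed back-door set.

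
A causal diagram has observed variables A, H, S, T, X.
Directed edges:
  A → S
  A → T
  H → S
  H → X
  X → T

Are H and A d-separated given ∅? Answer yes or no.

Yes — H ⊥ A | ∅.

Bayes-Ball from H | ∅ reaches {S,T,X}.
A ∉ reach(H|∅) ⇒ H ⊥ A | ∅.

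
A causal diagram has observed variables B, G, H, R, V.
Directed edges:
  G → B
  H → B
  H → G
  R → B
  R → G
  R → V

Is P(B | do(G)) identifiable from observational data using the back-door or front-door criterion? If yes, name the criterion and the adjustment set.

P(B|do(G)): backdoor, adjust for {H, R}.

desc(G)\{G}={B}; candidates ⊆ {H,R,V}.
size 0: {}; under {} G still reaches {B,H,R,V} ∋ B.
size 1: {H}, {R}, {V}; under {H} G still reaches {B,R,V} ∋ B.
{H,R}: G⊥B given {H,R} in G with G→· removed — back-door holds.
P(B|do(G)) = Σ_{H,R} P(B|G,H,R)·P(H,R).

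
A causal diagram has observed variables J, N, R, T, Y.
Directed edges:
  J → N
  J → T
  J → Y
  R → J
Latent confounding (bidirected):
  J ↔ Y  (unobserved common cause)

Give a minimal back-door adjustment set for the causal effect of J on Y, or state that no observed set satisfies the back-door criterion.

J→Y: no observed back-door set.

desc(J)\{J}={N,T,Y}; candidates ⊆ {R}.
J↔Y: latent back-door arc(s) into J.
size 0: {}; under {} J still reaches {R,Y} ∋ Y.
size 1: {R}; under {R} J still reaches {Y} ∋ Y.
J↔Y cannot be blocked by any observed set — no back-door set.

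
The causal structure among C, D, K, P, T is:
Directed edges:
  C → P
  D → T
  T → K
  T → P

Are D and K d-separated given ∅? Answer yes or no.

No — D and K are d-connected given ∅.

Bayes-Ball from D | ∅ reaches {K,P,T}.
K ∈ reach(D|∅) ⇒ D ⊥̸ K | ∅.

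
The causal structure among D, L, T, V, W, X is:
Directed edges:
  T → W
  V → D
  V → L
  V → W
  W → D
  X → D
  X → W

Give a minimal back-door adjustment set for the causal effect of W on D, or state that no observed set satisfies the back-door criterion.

desc(W)\{W}={D}; candidates ⊆ {L,T,V,X}.
size 0: {}; under {} W still reaches {D,L,T,V,X} ∋ D.
size 1: {L}, {T}, {V} …(+1); under {L} W still reaches {D,T,V,X} ∋ D.
{V,X}: W⊥D given {V,X} in G with W→· removed — back-door holds.

W→D: minimal back-door set {V, X}.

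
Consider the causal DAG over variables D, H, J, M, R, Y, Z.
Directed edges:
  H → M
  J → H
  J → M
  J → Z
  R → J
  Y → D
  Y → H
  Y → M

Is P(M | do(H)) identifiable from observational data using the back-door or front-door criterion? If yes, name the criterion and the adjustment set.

desc(H)\{H}={M}; candidates ⊆ {D,J,R,Y,Z}.
size 0: {}; under {} H still reaches {D,J,M,R,Y,Z} ∋ M.
size 1: {D}, {J}, {R} …(+2); under {D} H still reaches {J,M,R,Y,Z} ∋ M.
{J,Y}: H⊥M given {J,Y} in G with H→· removed — back-door holds.
P(M|do(H)) = Σ_{J,Y} P(M|H,J,Y)·P(J,Y).

P(M|do(H)): backdoor, adjust for {J, Y}.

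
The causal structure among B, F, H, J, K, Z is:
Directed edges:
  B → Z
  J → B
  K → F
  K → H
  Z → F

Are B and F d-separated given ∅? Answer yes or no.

Bayes-Ball from B | ∅ reaches {F,J,Z}.
F ∈ reach(B|∅) ⇒ B ⊥̸ F | ∅.

No — B and F are d-connected given ∅.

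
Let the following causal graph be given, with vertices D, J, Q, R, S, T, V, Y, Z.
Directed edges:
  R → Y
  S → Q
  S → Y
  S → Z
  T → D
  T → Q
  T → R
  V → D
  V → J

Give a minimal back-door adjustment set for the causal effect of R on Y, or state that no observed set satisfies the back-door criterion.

R→Y: minimal back-door set ∅.

desc(R)\{R}={Y}; candidates ⊆ {D,J,Q,S,T,V,Z}.
∅: R⊥Y given ∅ in G with R→· removed — back-door holds.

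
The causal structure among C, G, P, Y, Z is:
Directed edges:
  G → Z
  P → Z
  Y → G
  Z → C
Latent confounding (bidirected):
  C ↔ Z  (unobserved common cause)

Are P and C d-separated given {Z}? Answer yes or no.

Bayes-Ball from P | {Z} reaches {C,G,Y}.
C ∈ reach(P|{Z}) ⇒ P ⊥̸ C | {Z}.

No — P and C are d-connected given {Z}.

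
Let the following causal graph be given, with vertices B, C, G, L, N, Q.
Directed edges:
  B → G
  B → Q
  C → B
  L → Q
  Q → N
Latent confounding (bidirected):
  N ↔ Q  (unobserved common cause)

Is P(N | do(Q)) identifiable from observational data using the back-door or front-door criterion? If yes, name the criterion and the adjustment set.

P(N|do(Q)): not identifiable (no BD/FD set).

desc(Q)\{Q}={N}; candidates ⊆ {B,C,G,L}.
Q↔N: latent back-door arc(s) into Q.
size 0: {}; under {} Q still reaches {B,C,G,L,N} ∋ N.
size 1: {B}, {C}, {G} …(+1); under {B} Q still reaches {L,N} ∋ N.
size 2: {B,C}, {B,G}, {B,L} …(+3); under {B,C} Q still reaches {L,N} ∋ N.
Q↔N cannot be blocked by any observed set — no back-door set.
No mediator lies on a directed Q→…→N path.
Neither criterion identifies P(N|do(Q)) in this graph.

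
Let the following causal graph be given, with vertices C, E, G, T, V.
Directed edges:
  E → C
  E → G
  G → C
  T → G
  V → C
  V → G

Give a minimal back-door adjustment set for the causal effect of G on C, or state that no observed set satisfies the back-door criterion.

G→C: minimal back-door set {E, V}.

desc(G)\{G}={C}; candidates ⊆ {E,T,V}.
size 0: {}; under {} G still reaches {C,E,T,V} ∋ C.
size 1: {E}, {T}, {V}; under {E} G still reaches {C,T,V} ∋ C.
{E,V}: G⊥C given {E,V} in G with G→· removed — back-door holds.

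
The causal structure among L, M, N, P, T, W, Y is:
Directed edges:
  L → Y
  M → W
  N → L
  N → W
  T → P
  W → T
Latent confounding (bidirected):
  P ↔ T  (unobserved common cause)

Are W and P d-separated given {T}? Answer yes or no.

No — W and P are d-connected given {T}.

Bayes-Ball from W | {T} reaches {L,M,N,P,Y}.
P ∈ reach(W|{T}) ⇒ W ⊥̸ P | {T}.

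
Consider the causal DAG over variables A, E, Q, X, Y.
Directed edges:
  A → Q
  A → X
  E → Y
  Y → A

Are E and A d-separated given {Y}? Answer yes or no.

Bayes-Ball from E | {Y} reaches ∅.
A ∉ reach(E|{Y}) ⇒ E ⊥ A | {Y}.

Yes — E ⊥ A | {Y}.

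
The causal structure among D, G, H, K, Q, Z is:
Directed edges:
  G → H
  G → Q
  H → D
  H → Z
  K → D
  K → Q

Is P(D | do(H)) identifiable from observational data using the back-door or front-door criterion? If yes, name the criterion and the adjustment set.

desc(H)\{H}={D,Z}; candidates ⊆ {G,K,Q}.
∅: H⊥D given ∅ in G with H→· removed — back-door holds.
P(D|do(H)) = P(D|H) — no adjustment needed.

P(D|do(H)): backdoor, adjust for ∅.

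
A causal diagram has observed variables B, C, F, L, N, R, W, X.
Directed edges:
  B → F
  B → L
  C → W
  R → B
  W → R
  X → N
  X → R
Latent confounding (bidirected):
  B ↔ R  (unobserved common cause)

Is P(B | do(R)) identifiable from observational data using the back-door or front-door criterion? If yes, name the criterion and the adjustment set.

desc(R)\{R}={B,F,L}; candidates ⊆ {C,N,W,X}.
R↔B: latent back-door arc(s) into R.
size 0: {}; under {} R still reaches {B,C,F,L,N,W,X} ∋ B.
size 1: {C}, {N}, {W} …(+1); under {C} R still reaches {B,F,L,N,W,X} ∋ B.
size 2: {C,N}, {C,W}, {C,X} …(+3); under {C,N} R still reaches {B,F,L,W,X} ∋ B.
R↔B cannot be blocked by any observed set — no back-door set.
No mediator lies on a directed R→…→B path.
Neither criterion identifies P(B|do(R)) in this graph.

P(B|do(R)): not identifiable (no BD/FD set).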